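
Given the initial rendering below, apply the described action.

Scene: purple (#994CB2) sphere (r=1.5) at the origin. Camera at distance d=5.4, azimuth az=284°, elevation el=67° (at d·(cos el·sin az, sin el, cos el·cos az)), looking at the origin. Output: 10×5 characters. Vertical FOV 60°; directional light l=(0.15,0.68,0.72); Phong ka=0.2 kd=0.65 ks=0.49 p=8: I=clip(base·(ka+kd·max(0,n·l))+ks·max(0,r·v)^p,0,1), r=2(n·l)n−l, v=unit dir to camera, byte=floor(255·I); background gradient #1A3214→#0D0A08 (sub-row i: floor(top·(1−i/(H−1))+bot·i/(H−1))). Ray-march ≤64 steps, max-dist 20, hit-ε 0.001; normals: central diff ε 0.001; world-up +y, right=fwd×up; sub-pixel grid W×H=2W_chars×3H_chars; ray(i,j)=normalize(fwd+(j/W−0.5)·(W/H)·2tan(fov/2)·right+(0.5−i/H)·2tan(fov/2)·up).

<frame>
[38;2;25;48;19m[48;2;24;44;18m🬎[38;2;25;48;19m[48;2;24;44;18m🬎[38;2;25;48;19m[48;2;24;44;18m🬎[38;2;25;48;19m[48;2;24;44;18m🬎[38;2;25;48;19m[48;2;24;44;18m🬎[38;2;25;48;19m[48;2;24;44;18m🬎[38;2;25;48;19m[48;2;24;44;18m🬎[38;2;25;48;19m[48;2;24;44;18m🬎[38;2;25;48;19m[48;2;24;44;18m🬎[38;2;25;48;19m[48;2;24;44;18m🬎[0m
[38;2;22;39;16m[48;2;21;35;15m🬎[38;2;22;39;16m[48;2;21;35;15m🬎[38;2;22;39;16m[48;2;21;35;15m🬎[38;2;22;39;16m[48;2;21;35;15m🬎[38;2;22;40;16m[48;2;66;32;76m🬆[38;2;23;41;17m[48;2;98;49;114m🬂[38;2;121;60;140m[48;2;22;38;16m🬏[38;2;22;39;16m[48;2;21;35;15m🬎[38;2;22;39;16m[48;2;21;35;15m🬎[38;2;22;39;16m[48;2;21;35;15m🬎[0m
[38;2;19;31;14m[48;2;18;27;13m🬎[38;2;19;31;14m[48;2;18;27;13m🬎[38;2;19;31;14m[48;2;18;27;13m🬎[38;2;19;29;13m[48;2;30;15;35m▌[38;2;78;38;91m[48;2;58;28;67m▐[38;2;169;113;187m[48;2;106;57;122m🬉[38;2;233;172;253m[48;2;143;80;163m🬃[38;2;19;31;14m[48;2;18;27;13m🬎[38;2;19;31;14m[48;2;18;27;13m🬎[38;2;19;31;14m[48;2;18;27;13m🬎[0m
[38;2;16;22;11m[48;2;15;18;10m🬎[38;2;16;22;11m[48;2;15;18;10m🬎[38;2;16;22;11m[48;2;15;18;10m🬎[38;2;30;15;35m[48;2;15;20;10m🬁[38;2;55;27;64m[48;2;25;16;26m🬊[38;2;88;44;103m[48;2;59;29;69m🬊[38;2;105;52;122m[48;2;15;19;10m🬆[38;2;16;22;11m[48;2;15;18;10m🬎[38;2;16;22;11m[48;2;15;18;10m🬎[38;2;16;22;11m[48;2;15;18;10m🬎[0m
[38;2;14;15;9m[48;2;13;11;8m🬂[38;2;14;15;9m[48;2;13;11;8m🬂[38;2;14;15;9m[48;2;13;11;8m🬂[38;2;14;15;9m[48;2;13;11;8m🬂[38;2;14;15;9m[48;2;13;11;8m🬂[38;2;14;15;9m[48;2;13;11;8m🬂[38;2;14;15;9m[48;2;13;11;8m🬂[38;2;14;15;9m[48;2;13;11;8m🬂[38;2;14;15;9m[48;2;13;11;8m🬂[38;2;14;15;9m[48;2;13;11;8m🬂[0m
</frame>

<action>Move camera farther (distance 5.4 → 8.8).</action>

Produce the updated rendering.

<frame>
[38;2;25;48;19m[48;2;24;44;18m🬎[38;2;25;48;19m[48;2;24;44;18m🬎[38;2;25;48;19m[48;2;24;44;18m🬎[38;2;25;48;19m[48;2;24;44;18m🬎[38;2;25;48;19m[48;2;24;44;18m🬎[38;2;25;48;19m[48;2;24;44;18m🬎[38;2;25;48;19m[48;2;24;44;18m🬎[38;2;25;48;19m[48;2;24;44;18m🬎[38;2;25;48;19m[48;2;24;44;18m🬎[38;2;25;48;19m[48;2;24;44;18m🬎[0m
[38;2;22;39;16m[48;2;21;35;15m🬎[38;2;22;39;16m[48;2;21;35;15m🬎[38;2;22;39;16m[48;2;21;35;15m🬎[38;2;22;39;16m[48;2;21;35;15m🬎[38;2;22;39;16m[48;2;21;35;15m🬎[38;2;22;39;16m[48;2;21;35;15m🬎[38;2;22;39;16m[48;2;21;35;15m🬎[38;2;22;39;16m[48;2;21;35;15m🬎[38;2;22;39;16m[48;2;21;35;15m🬎[38;2;22;39;16m[48;2;21;35;15m🬎[0m
[38;2;19;31;14m[48;2;18;27;13m🬎[38;2;19;31;14m[48;2;18;27;13m🬎[38;2;19;31;14m[48;2;18;27;13m🬎[38;2;19;31;14m[48;2;18;27;13m🬎[38;2;26;20;28m[48;2;59;29;69m▌[38;2;236;175;255m[48;2;107;56;124m🬇[38;2;124;61;144m[48;2;19;30;13m🬓[38;2;19;31;14m[48;2;18;27;13m🬎[38;2;19;31;14m[48;2;18;27;13m🬎[38;2;19;31;14m[48;2;18;27;13m🬎[0m
[38;2;16;22;11m[48;2;15;18;10m🬎[38;2;16;22;11m[48;2;15;18;10m🬎[38;2;16;22;11m[48;2;15;18;10m🬎[38;2;16;22;11m[48;2;15;18;10m🬎[38;2;31;15;36m[48;2;15;20;10m🬁[38;2;78;38;91m[48;2;15;19;10m🬂[38;2;16;22;11m[48;2;15;18;10m🬎[38;2;16;22;11m[48;2;15;18;10m🬎[38;2;16;22;11m[48;2;15;18;10m🬎[38;2;16;22;11m[48;2;15;18;10m🬎[0m
[38;2;14;15;9m[48;2;13;11;8m🬂[38;2;14;15;9m[48;2;13;11;8m🬂[38;2;14;15;9m[48;2;13;11;8m🬂[38;2;14;15;9m[48;2;13;11;8m🬂[38;2;14;15;9m[48;2;13;11;8m🬂[38;2;14;15;9m[48;2;13;11;8m🬂[38;2;14;15;9m[48;2;13;11;8m🬂[38;2;14;15;9m[48;2;13;11;8m🬂[38;2;14;15;9m[48;2;13;11;8m🬂[38;2;14;15;9m[48;2;13;11;8m🬂[0m
</frame>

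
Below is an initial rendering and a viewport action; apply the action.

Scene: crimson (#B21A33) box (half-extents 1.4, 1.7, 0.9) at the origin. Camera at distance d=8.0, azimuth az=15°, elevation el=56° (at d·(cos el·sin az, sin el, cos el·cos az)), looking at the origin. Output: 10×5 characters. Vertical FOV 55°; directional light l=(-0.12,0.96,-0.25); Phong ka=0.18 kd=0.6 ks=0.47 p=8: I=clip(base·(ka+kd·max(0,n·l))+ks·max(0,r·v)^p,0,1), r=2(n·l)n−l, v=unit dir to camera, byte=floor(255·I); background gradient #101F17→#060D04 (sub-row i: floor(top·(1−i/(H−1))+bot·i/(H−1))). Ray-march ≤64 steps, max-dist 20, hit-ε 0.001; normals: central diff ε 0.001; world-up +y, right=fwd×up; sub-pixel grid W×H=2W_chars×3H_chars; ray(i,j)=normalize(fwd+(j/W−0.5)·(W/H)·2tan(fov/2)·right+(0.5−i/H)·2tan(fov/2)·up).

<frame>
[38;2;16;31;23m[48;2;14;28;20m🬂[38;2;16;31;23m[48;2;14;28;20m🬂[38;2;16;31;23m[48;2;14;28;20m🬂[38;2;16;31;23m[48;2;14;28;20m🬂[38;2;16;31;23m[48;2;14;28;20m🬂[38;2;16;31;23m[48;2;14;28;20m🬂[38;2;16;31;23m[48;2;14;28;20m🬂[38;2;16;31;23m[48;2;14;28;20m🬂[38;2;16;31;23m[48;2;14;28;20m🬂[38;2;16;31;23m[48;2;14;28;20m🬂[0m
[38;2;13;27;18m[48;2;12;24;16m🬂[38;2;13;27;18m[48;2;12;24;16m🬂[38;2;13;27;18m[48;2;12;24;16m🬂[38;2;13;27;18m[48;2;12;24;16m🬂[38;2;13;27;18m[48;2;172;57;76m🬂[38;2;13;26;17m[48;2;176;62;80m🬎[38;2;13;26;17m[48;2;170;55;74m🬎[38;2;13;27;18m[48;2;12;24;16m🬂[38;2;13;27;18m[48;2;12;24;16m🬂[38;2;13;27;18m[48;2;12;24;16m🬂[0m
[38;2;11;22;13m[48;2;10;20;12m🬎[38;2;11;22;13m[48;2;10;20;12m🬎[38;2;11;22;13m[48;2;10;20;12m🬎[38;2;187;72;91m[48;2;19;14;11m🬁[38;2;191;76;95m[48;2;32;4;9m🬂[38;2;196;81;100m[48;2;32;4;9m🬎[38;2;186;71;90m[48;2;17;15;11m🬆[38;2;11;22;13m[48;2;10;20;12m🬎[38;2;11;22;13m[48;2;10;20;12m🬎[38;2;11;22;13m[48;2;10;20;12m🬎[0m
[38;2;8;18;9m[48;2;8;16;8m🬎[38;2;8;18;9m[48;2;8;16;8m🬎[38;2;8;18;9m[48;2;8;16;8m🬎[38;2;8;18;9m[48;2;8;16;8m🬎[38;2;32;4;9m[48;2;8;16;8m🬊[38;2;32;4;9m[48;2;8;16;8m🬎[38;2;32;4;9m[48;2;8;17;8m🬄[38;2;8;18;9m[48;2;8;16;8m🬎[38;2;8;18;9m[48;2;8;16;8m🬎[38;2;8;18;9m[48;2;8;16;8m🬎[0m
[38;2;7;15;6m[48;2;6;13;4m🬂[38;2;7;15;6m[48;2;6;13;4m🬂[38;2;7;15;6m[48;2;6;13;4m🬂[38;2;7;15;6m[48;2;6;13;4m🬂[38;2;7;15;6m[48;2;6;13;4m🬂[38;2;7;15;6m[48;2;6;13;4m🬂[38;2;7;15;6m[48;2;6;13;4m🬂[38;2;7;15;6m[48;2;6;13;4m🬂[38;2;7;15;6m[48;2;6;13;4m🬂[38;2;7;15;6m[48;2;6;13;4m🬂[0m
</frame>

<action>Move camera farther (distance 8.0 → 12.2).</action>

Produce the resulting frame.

<frame>
[38;2;16;31;23m[48;2;14;28;20m🬂[38;2;16;31;23m[48;2;14;28;20m🬂[38;2;16;31;23m[48;2;14;28;20m🬂[38;2;16;31;23m[48;2;14;28;20m🬂[38;2;16;31;23m[48;2;14;28;20m🬂[38;2;16;31;23m[48;2;14;28;20m🬂[38;2;16;31;23m[48;2;14;28;20m🬂[38;2;16;31;23m[48;2;14;28;20m🬂[38;2;16;31;23m[48;2;14;28;20m🬂[38;2;16;31;23m[48;2;14;28;20m🬂[0m
[38;2;13;27;18m[48;2;12;24;16m🬂[38;2;13;27;18m[48;2;12;24;16m🬂[38;2;13;27;18m[48;2;12;24;16m🬂[38;2;13;27;18m[48;2;12;24;16m🬂[38;2;13;27;18m[48;2;12;24;16m🬂[38;2;13;27;18m[48;2;12;24;16m🬂[38;2;13;27;18m[48;2;12;24;16m🬂[38;2;13;27;18m[48;2;12;24;16m🬂[38;2;13;27;18m[48;2;12;24;16m🬂[38;2;13;27;18m[48;2;12;24;16m🬂[0m
[38;2;11;22;13m[48;2;10;20;12m🬎[38;2;11;22;13m[48;2;10;20;12m🬎[38;2;11;22;13m[48;2;10;20;12m🬎[38;2;11;22;13m[48;2;10;20;12m🬎[38;2;199;84;103m[48;2;21;12;11m🬉[38;2;196;81;100m[48;2;32;4;9m🬎[38;2;32;4;9m[48;2;10;21;12m🬀[38;2;11;22;13m[48;2;10;20;12m🬎[38;2;11;22;13m[48;2;10;20;12m🬎[38;2;11;22;13m[48;2;10;20;12m🬎[0m
[38;2;8;18;9m[48;2;8;16;8m🬎[38;2;8;18;9m[48;2;8;16;8m🬎[38;2;8;18;9m[48;2;8;16;8m🬎[38;2;8;18;9m[48;2;8;16;8m🬎[38;2;32;4;9m[48;2;8;17;8m🬁[38;2;32;4;9m[48;2;8;17;8m🬂[38;2;8;18;9m[48;2;8;16;8m🬎[38;2;8;18;9m[48;2;8;16;8m🬎[38;2;8;18;9m[48;2;8;16;8m🬎[38;2;8;18;9m[48;2;8;16;8m🬎[0m
[38;2;7;15;6m[48;2;6;13;4m🬂[38;2;7;15;6m[48;2;6;13;4m🬂[38;2;7;15;6m[48;2;6;13;4m🬂[38;2;7;15;6m[48;2;6;13;4m🬂[38;2;7;15;6m[48;2;6;13;4m🬂[38;2;7;15;6m[48;2;6;13;4m🬂[38;2;7;15;6m[48;2;6;13;4m🬂[38;2;7;15;6m[48;2;6;13;4m🬂[38;2;7;15;6m[48;2;6;13;4m🬂[38;2;7;15;6m[48;2;6;13;4m🬂[0m
</frame>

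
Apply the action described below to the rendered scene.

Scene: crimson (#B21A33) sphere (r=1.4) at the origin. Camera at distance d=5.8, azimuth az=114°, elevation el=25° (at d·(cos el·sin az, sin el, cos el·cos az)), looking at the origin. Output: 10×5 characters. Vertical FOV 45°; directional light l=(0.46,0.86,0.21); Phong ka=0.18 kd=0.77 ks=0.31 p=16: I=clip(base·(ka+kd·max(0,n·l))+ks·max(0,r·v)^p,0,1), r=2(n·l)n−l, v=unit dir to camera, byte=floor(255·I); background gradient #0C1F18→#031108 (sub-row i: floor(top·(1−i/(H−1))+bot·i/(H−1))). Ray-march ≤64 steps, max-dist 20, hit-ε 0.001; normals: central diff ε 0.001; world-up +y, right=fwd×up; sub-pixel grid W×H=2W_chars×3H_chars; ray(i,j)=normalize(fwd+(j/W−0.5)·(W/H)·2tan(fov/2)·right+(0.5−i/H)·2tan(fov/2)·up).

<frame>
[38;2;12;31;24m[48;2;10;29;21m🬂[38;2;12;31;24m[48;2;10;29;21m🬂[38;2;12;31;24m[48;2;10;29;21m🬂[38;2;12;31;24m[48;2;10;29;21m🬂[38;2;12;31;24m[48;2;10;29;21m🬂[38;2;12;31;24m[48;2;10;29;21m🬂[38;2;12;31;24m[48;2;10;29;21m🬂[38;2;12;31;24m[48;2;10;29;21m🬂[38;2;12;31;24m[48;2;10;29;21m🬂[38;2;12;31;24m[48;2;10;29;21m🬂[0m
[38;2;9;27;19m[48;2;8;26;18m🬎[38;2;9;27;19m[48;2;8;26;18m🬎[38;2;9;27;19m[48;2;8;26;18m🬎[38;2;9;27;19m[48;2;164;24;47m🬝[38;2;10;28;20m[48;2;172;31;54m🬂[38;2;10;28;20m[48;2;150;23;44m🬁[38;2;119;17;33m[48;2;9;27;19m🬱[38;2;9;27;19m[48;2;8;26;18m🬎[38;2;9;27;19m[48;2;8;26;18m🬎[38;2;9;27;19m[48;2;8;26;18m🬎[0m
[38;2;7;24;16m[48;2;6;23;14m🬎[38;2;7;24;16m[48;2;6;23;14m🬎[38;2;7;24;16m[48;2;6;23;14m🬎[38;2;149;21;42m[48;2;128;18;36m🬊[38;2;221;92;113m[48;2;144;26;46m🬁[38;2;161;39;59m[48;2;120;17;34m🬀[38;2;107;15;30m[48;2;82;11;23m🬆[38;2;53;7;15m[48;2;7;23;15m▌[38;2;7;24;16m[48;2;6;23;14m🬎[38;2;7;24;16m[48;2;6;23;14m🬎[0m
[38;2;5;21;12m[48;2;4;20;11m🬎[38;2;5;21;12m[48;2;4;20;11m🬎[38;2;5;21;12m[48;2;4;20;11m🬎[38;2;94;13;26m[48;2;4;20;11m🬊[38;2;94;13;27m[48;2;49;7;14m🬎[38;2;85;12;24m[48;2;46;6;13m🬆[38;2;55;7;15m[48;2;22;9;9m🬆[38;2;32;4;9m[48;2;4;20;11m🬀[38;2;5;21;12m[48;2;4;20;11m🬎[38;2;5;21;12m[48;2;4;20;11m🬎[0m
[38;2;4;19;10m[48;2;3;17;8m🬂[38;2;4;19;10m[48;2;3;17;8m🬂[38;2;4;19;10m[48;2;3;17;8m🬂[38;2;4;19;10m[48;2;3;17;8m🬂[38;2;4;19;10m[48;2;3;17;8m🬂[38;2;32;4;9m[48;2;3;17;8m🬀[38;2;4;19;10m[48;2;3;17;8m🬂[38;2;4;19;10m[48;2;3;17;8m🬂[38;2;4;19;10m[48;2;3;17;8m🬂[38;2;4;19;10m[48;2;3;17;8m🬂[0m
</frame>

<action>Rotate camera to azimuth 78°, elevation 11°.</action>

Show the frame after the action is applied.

<frame>
[38;2;12;31;24m[48;2;10;29;21m🬂[38;2;12;31;24m[48;2;10;29;21m🬂[38;2;12;31;24m[48;2;10;29;21m🬂[38;2;12;31;24m[48;2;10;29;21m🬂[38;2;12;31;24m[48;2;10;29;21m🬂[38;2;12;31;24m[48;2;10;29;21m🬂[38;2;12;31;24m[48;2;10;29;21m🬂[38;2;12;31;24m[48;2;10;29;21m🬂[38;2;12;31;24m[48;2;10;29;21m🬂[38;2;12;31;24m[48;2;10;29;21m🬂[0m
[38;2;9;27;19m[48;2;8;26;18m🬎[38;2;9;27;19m[48;2;8;26;18m🬎[38;2;9;27;19m[48;2;8;26;18m🬎[38;2;9;27;19m[48;2;148;21;42m🬝[38;2;10;28;20m[48;2;168;29;52m🬂[38;2;10;28;20m[48;2;169;33;56m🬁[38;2;142;20;40m[48;2;9;27;19m🬱[38;2;9;27;19m[48;2;8;26;18m🬎[38;2;9;27;19m[48;2;8;26;18m🬎[38;2;9;27;19m[48;2;8;26;18m🬎[0m
[38;2;7;24;16m[48;2;6;23;14m🬎[38;2;7;24;16m[48;2;6;23;14m🬎[38;2;7;24;16m[48;2;6;23;14m🬎[38;2;127;18;36m[48;2;100;14;28m🬊[38;2;176;51;71m[48;2;126;18;36m🬁[38;2;187;64;84m[48;2;124;19;36m🬀[38;2;124;17;35m[48;2;98;13;27m🬆[38;2;82;11;23m[48;2;7;23;15m▌[38;2;7;24;16m[48;2;6;23;14m🬎[38;2;7;24;16m[48;2;6;23;14m🬎[0m
[38;2;5;21;12m[48;2;4;20;11m🬎[38;2;5;21;12m[48;2;4;20;11m🬎[38;2;5;21;12m[48;2;4;20;11m🬎[38;2;63;8;18m[48;2;4;20;11m🬊[38;2;77;11;21m[48;2;32;4;9m🬎[38;2;80;11;22m[48;2;41;5;11m🬆[38;2;64;9;18m[48;2;22;9;9m🬆[38;2;35;5;10m[48;2;4;20;11m🬀[38;2;5;21;12m[48;2;4;20;11m🬎[38;2;5;21;12m[48;2;4;20;11m🬎[0m
[38;2;4;19;10m[48;2;3;17;8m🬂[38;2;4;19;10m[48;2;3;17;8m🬂[38;2;4;19;10m[48;2;3;17;8m🬂[38;2;4;19;10m[48;2;3;17;8m🬂[38;2;4;19;10m[48;2;3;17;8m🬂[38;2;32;4;9m[48;2;3;17;8m🬀[38;2;4;19;10m[48;2;3;17;8m🬂[38;2;4;19;10m[48;2;3;17;8m🬂[38;2;4;19;10m[48;2;3;17;8m🬂[38;2;4;19;10m[48;2;3;17;8m🬂[0m
</frame>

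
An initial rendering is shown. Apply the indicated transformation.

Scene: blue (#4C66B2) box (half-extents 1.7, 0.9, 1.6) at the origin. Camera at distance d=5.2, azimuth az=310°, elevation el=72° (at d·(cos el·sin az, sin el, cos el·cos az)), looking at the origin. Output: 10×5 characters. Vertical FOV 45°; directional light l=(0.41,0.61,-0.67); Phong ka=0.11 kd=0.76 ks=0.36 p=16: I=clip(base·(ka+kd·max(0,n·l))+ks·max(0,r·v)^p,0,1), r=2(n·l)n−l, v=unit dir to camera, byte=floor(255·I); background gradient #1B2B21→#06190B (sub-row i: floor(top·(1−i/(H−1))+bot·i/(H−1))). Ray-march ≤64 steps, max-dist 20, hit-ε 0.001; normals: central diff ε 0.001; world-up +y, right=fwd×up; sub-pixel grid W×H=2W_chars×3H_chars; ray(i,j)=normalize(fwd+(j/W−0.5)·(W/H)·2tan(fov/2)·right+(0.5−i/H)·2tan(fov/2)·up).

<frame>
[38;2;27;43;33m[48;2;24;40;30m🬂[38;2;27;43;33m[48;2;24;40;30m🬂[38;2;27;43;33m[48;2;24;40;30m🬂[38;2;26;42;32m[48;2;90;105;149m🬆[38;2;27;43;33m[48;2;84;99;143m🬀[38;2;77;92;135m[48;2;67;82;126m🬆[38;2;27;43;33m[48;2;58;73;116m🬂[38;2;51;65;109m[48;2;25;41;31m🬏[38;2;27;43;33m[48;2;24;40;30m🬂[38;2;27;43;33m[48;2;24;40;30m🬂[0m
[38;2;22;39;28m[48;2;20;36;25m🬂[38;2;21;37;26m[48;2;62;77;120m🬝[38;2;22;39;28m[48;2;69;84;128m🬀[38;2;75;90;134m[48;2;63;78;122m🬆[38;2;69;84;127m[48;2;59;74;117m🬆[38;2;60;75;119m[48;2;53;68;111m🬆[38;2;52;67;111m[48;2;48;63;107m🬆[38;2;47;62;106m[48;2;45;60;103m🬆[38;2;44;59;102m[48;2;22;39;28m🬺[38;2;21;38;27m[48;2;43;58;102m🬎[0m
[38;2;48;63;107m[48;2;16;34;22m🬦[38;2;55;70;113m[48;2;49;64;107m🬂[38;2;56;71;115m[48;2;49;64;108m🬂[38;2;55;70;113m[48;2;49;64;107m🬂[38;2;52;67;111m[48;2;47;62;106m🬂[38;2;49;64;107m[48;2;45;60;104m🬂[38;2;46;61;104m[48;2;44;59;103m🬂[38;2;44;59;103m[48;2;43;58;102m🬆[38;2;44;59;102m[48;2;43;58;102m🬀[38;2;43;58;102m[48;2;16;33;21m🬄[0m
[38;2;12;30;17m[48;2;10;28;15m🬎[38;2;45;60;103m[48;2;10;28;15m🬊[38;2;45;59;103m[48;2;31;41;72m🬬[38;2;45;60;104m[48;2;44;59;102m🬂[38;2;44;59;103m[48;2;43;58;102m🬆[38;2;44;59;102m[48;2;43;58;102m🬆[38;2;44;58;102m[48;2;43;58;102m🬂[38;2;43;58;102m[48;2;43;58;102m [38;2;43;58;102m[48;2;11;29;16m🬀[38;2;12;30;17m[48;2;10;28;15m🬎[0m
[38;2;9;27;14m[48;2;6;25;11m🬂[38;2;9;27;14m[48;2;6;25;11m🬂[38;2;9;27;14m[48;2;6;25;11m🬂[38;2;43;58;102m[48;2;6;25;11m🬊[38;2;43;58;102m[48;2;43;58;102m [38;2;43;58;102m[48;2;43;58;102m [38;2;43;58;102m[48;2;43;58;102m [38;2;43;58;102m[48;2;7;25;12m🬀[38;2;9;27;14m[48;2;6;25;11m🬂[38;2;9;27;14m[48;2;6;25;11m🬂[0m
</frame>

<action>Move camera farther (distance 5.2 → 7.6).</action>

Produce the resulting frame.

<frame>
[38;2;27;43;33m[48;2;24;40;30m🬂[38;2;27;43;33m[48;2;24;40;30m🬂[38;2;27;43;33m[48;2;24;40;30m🬂[38;2;27;43;33m[48;2;24;40;30m🬂[38;2;27;43;33m[48;2;24;40;30m🬂[38;2;70;85;129m[48;2;25;41;31m🬏[38;2;27;43;33m[48;2;24;40;30m🬂[38;2;27;43;33m[48;2;24;40;30m🬂[38;2;27;43;33m[48;2;24;40;30m🬂[38;2;27;43;33m[48;2;24;40;30m🬂[0m
[38;2;22;39;28m[48;2;20;36;25m🬂[38;2;22;39;28m[48;2;20;36;25m🬂[38;2;22;39;28m[48;2;20;36;25m🬂[38;2;21;37;26m[48;2;61;76;119m🬝[38;2;22;39;28m[48;2;62;77;120m🬀[38;2;60;75;119m[48;2;53;68;111m🬆[38;2;22;39;28m[48;2;49;64;107m🬂[38;2;46;61;104m[48;2;21;37;26m🬏[38;2;22;39;28m[48;2;20;36;25m🬂[38;2;22;39;28m[48;2;20;36;25m🬂[0m
[38;2;17;34;22m[48;2;15;32;20m🬎[38;2;17;34;22m[48;2;15;32;20m🬎[38;2;49;64;108m[48;2;16;34;22m🬦[38;2;55;70;113m[48;2;49;64;107m🬂[38;2;52;67;111m[48;2;47;62;106m🬂[38;2;49;64;107m[48;2;45;60;104m🬂[38;2;46;61;104m[48;2;44;59;103m🬂[38;2;44;59;102m[48;2;15;32;20m🬝[38;2;44;59;102m[48;2;16;33;21m🬀[38;2;17;34;22m[48;2;15;32;20m🬎[0m
[38;2;12;30;17m[48;2;10;28;15m🬎[38;2;12;30;17m[48;2;10;28;15m🬎[38;2;12;30;17m[48;2;10;28;15m🬎[38;2;45;60;103m[48;2;10;28;15m🬊[38;2;44;59;103m[48;2;43;58;102m🬆[38;2;44;59;102m[48;2;43;58;102m🬆[38;2;43;58;102m[48;2;10;28;15m🬝[38;2;12;30;17m[48;2;10;28;15m🬎[38;2;12;30;17m[48;2;10;28;15m🬎[38;2;12;30;17m[48;2;10;28;15m🬎[0m
[38;2;9;27;14m[48;2;6;25;11m🬂[38;2;9;27;14m[48;2;6;25;11m🬂[38;2;9;27;14m[48;2;6;25;11m🬂[38;2;9;27;14m[48;2;6;25;11m🬂[38;2;43;58;102m[48;2;7;25;12m🬁[38;2;43;58;102m[48;2;6;25;11m🬂[38;2;9;27;14m[48;2;6;25;11m🬂[38;2;9;27;14m[48;2;6;25;11m🬂[38;2;9;27;14m[48;2;6;25;11m🬂[38;2;9;27;14m[48;2;6;25;11m🬂[0m
</frame>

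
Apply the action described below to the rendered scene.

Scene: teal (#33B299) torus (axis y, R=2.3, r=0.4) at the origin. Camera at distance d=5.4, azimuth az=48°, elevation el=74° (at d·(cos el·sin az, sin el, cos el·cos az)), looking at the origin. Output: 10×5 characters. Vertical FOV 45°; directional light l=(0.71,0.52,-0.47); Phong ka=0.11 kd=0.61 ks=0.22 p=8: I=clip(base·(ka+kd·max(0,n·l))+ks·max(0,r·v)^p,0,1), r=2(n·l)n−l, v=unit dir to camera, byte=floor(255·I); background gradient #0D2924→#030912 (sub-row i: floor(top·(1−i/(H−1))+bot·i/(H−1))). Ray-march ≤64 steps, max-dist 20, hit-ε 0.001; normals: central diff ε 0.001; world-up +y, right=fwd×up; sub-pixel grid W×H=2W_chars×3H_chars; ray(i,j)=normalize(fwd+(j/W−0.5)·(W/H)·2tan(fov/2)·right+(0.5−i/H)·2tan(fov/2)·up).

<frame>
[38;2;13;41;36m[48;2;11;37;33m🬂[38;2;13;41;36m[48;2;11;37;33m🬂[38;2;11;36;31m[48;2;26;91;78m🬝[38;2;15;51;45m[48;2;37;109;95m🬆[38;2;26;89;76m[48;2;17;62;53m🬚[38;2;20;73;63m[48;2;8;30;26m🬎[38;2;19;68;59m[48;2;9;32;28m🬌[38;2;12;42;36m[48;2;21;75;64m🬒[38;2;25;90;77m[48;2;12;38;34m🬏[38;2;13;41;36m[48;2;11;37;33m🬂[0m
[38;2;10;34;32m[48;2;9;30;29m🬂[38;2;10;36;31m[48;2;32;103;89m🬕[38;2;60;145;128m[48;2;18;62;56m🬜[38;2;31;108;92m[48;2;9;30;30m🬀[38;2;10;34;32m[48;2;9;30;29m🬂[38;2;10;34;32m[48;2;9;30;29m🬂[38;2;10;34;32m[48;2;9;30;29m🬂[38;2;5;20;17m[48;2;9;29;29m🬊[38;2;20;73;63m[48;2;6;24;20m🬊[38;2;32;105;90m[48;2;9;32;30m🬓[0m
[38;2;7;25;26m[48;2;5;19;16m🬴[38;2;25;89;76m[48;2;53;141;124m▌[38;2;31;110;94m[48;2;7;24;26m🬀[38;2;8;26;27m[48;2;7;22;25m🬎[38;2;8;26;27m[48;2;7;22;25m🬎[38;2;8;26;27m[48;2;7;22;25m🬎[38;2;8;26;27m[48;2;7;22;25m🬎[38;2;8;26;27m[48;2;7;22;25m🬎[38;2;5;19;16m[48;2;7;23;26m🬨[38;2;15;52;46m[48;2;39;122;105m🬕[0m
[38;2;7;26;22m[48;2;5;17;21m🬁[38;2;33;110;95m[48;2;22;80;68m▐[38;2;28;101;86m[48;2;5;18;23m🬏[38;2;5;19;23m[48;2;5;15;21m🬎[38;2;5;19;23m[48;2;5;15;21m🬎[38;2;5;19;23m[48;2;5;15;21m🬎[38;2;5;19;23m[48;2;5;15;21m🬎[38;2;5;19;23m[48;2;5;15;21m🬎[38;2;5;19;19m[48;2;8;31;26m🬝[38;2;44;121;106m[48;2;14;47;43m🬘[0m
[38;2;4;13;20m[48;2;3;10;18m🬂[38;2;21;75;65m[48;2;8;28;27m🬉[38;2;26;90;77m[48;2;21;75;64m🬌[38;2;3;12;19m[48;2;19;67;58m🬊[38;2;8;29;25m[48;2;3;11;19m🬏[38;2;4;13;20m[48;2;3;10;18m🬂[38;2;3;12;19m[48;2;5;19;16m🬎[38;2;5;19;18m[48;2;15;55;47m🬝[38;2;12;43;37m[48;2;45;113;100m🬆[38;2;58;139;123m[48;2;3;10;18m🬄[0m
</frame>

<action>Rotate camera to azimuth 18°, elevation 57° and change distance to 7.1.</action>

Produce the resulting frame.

<frame>
[38;2;13;41;36m[48;2;11;37;33m🬂[38;2;13;41;36m[48;2;11;37;33m🬂[38;2;13;41;36m[48;2;11;37;33m🬂[38;2;13;41;36m[48;2;11;37;33m🬂[38;2;13;41;36m[48;2;11;37;33m🬂[38;2;13;41;36m[48;2;11;37;33m🬂[38;2;13;41;36m[48;2;11;37;33m🬂[38;2;13;41;36m[48;2;11;37;33m🬂[38;2;13;41;36m[48;2;11;37;33m🬂[38;2;13;41;36m[48;2;11;37;33m🬂[0m
[38;2;10;34;32m[48;2;9;30;29m🬂[38;2;10;34;32m[48;2;9;30;29m🬂[38;2;9;31;30m[48;2;26;89;76m🬝[38;2;15;52;45m[48;2;44;111;98m🬥[38;2;19;68;59m[48;2;7;25;25m🬆[38;2;16;57;49m[48;2;7;24;22m🬂[38;2;25;87;75m[48;2;6;21;19m🬂[38;2;17;60;52m[48;2;8;29;27m🬢[38;2;10;34;32m[48;2;9;30;29m🬂[38;2;10;34;32m[48;2;9;30;29m🬂[0m
[38;2;8;26;27m[48;2;7;22;25m🬎[38;2;7;25;27m[48;2;5;19;16m🬝[38;2;26;92;79m[48;2;61;146;129m🬲[38;2;8;26;27m[48;2;7;22;25m🬎[38;2;8;26;27m[48;2;7;22;25m🬎[38;2;8;26;27m[48;2;7;22;25m🬎[38;2;8;26;27m[48;2;7;22;25m🬎[38;2;7;24;26m[48;2;5;19;16m▌[38;2;12;42;39m[48;2;39;114;99m🬜[38;2;8;26;27m[48;2;7;22;25m🬎[0m
[38;2;5;19;23m[48;2;5;15;21m🬎[38;2;5;17;22m[48;2;5;19;16m🬺[38;2;29;100;86m[48;2;10;38;32m🬨[38;2;31;110;95m[48;2;5;18;23m🬏[38;2;5;19;23m[48;2;5;15;21m🬎[38;2;5;19;23m[48;2;5;15;21m🬎[38;2;5;19;23m[48;2;5;15;21m🬎[38;2;7;27;26m[48;2;26;80;69m🬝[38;2;46;117;103m[48;2;10;34;35m🬔[38;2;5;19;23m[48;2;5;15;21m🬎[0m
[38;2;4;13;20m[48;2;3;10;18m🬂[38;2;4;13;20m[48;2;3;10;18m🬂[38;2;8;30;25m[48;2;3;12;18m🬁[38;2;23;83;71m[48;2;7;25;24m🬂[38;2;23;81;69m[48;2;7;25;25m🬌[38;2;4;13;20m[48;2;18;64;55m🬂[38;2;22;74;64m[48;2;14;52;45m🬍[38;2;29;87;75m[48;2;7;23;27m🬆[38;2;4;13;20m[48;2;3;10;18m🬂[38;2;4;13;20m[48;2;3;10;18m🬂[0m
</frame>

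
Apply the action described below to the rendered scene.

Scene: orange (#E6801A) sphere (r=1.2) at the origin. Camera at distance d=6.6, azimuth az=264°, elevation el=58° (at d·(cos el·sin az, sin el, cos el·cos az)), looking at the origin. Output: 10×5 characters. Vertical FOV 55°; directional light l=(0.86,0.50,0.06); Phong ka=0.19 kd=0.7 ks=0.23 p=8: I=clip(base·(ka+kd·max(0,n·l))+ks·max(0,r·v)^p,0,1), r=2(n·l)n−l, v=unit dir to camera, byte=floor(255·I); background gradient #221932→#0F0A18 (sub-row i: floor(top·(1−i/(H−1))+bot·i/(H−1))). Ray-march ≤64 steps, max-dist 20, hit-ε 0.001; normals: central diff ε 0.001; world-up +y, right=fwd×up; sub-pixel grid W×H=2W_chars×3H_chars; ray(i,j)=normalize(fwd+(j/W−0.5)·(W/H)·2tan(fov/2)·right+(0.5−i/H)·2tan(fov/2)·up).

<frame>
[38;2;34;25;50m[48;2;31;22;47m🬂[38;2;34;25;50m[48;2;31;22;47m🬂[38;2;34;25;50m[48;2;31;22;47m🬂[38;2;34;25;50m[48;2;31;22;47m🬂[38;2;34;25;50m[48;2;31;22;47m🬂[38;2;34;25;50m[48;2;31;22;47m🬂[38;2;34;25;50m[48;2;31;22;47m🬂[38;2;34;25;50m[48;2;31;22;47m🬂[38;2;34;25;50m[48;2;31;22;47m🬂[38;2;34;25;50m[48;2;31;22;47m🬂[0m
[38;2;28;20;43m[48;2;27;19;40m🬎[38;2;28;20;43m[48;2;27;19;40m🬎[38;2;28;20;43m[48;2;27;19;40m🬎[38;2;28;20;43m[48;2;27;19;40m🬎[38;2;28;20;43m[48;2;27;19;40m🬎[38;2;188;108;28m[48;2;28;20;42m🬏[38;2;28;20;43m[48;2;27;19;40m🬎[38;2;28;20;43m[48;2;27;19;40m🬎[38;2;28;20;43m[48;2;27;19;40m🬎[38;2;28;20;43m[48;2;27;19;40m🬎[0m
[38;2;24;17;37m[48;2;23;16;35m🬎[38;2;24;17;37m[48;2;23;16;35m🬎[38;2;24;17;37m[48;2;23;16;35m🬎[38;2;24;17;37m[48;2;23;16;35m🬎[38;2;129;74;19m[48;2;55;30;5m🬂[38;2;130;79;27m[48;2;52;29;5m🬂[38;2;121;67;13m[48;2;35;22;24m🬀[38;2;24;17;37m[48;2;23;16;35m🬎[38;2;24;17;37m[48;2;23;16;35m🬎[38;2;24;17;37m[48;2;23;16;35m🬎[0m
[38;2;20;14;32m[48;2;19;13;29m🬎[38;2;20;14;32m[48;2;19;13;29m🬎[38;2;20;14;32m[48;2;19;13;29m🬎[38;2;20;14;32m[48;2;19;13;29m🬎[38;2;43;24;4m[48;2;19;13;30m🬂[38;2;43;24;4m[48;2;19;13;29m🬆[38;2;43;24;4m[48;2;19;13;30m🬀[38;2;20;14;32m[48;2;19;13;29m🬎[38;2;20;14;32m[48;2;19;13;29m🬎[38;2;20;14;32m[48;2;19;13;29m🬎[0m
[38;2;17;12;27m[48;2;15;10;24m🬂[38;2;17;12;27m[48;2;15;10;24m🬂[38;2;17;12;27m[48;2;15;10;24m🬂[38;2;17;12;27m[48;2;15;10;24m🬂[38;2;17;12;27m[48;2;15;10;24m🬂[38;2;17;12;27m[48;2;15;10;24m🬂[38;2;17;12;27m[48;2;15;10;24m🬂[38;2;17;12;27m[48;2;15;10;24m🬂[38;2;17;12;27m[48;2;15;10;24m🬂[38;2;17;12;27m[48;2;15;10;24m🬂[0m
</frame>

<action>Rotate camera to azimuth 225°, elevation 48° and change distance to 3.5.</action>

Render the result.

<frame>
[38;2;34;25;50m[48;2;31;22;47m🬂[38;2;34;25;50m[48;2;31;22;47m🬂[38;2;34;25;50m[48;2;31;22;47m🬂[38;2;34;25;50m[48;2;31;22;47m🬂[38;2;34;25;50m[48;2;31;22;47m🬂[38;2;34;25;50m[48;2;31;22;47m🬂[38;2;34;25;50m[48;2;31;22;47m🬂[38;2;34;25;50m[48;2;31;22;47m🬂[38;2;34;25;50m[48;2;31;22;47m🬂[38;2;34;25;50m[48;2;31;22;47m🬂[0m
[38;2;28;20;43m[48;2;27;19;40m🬎[38;2;28;20;43m[48;2;27;19;40m🬎[38;2;28;20;43m[48;2;27;19;40m🬎[38;2;28;20;43m[48;2;171;110;48m🬆[38;2;175;111;47m[48;2;121;75;29m🬆[38;2;119;69;19m[48;2;78;43;8m🬆[38;2;81;45;8m[48;2;42;25;18m🬌[38;2;28;20;42m[48;2;43;24;4m🬬[38;2;28;20;43m[48;2;27;19;40m🬎[38;2;28;20;43m[48;2;27;19;40m🬎[0m
[38;2;24;17;37m[48;2;23;16;35m🬎[38;2;24;17;37m[48;2;23;16;35m🬎[38;2;124;69;14m[48;2;24;17;36m▐[38;2;113;66;19m[48;2;74;41;8m🬆[38;2;76;42;9m[48;2;48;27;5m🬆[38;2;60;33;6m[48;2;44;24;4m🬀[38;2;43;24;4m[48;2;43;24;4m [38;2;43;24;4m[48;2;43;24;4m [38;2;24;17;37m[48;2;23;16;35m🬎[38;2;24;17;37m[48;2;23;16;35m🬎[0m
[38;2;20;14;32m[48;2;19;13;29m🬎[38;2;20;14;32m[48;2;19;13;29m🬎[38;2;83;46;9m[48;2;19;13;30m🬁[38;2;46;26;4m[48;2;19;13;29m🬬[38;2;43;24;4m[48;2;43;24;4m [38;2;43;24;4m[48;2;43;24;4m [38;2;43;24;4m[48;2;43;24;4m [38;2;43;24;4m[48;2;19;13;29m🬆[38;2;20;14;32m[48;2;19;13;29m🬎[38;2;20;14;32m[48;2;19;13;29m🬎[0m
[38;2;17;12;27m[48;2;15;10;24m🬂[38;2;17;12;27m[48;2;15;10;24m🬂[38;2;17;12;27m[48;2;15;10;24m🬂[38;2;17;12;27m[48;2;15;10;24m🬂[38;2;43;24;4m[48;2;15;10;24m🬂[38;2;43;24;4m[48;2;15;10;24m🬂[38;2;43;24;4m[48;2;15;10;25m🬀[38;2;17;12;27m[48;2;15;10;24m🬂[38;2;17;12;27m[48;2;15;10;24m🬂[38;2;17;12;27m[48;2;15;10;24m🬂[0m
</frame>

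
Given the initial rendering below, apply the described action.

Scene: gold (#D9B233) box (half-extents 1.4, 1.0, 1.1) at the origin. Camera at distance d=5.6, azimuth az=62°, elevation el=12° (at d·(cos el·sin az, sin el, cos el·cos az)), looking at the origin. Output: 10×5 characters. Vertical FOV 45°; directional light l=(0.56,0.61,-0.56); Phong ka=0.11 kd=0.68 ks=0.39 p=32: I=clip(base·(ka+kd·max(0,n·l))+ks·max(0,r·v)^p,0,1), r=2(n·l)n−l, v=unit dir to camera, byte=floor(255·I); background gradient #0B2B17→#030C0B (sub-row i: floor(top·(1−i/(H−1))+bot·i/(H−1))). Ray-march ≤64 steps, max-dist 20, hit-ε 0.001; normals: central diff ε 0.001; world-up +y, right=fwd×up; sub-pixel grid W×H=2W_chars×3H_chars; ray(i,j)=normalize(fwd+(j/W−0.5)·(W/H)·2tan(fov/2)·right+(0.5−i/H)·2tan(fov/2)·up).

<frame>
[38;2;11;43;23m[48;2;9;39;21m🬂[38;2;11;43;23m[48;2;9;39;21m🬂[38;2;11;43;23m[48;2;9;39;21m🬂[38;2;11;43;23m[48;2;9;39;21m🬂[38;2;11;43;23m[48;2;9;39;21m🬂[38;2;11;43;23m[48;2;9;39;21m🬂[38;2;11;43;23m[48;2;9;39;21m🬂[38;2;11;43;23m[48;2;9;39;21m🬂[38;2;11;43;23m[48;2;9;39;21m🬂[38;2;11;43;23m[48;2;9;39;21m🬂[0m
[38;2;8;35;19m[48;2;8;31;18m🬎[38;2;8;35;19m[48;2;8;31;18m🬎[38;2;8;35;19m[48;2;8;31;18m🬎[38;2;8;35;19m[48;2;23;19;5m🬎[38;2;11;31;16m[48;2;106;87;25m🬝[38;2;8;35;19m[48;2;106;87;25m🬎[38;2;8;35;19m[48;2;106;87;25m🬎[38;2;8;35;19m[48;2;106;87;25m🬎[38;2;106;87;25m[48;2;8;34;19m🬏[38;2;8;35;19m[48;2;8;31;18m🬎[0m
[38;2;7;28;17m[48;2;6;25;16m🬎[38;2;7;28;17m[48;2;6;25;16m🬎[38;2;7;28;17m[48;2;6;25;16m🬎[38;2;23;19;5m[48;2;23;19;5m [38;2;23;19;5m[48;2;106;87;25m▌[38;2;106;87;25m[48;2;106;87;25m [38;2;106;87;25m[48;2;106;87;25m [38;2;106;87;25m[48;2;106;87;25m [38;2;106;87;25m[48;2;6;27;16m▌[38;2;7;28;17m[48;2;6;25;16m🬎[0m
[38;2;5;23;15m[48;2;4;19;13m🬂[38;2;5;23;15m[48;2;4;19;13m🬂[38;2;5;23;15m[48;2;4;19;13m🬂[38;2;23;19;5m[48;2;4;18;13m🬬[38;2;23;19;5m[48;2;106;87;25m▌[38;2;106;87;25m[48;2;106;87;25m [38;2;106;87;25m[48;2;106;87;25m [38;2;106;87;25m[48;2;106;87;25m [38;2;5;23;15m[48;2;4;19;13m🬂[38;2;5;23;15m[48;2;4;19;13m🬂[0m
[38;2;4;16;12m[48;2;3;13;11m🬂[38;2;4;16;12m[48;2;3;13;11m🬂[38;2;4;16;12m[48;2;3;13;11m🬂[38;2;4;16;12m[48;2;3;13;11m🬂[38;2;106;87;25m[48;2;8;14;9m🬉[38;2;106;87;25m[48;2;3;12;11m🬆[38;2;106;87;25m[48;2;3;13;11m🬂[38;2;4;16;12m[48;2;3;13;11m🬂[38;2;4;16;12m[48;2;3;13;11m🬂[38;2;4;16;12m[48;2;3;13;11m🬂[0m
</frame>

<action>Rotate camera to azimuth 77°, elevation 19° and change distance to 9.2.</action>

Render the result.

<frame>
[38;2;11;43;23m[48;2;9;39;21m🬂[38;2;11;43;23m[48;2;9;39;21m🬂[38;2;11;43;23m[48;2;9;39;21m🬂[38;2;11;43;23m[48;2;9;39;21m🬂[38;2;11;43;23m[48;2;9;39;21m🬂[38;2;11;43;23m[48;2;9;39;21m🬂[38;2;11;43;23m[48;2;9;39;21m🬂[38;2;11;43;23m[48;2;9;39;21m🬂[38;2;11;43;23m[48;2;9;39;21m🬂[38;2;11;43;23m[48;2;9;39;21m🬂[0m
[38;2;8;35;19m[48;2;8;31;18m🬎[38;2;8;35;19m[48;2;8;31;18m🬎[38;2;8;35;19m[48;2;8;31;18m🬎[38;2;8;35;19m[48;2;8;31;18m🬎[38;2;8;35;19m[48;2;8;31;18m🬎[38;2;8;35;19m[48;2;113;93;26m🬎[38;2;8;35;19m[48;2;8;31;18m🬎[38;2;8;35;19m[48;2;8;31;18m🬎[38;2;8;35;19m[48;2;8;31;18m🬎[38;2;8;35;19m[48;2;8;31;18m🬎[0m
[38;2;7;28;17m[48;2;6;25;16m🬎[38;2;7;28;17m[48;2;6;25;16m🬎[38;2;7;28;17m[48;2;6;25;16m🬎[38;2;7;28;17m[48;2;6;25;16m🬎[38;2;109;90;25m[48;2;23;19;5m🬨[38;2;113;93;26m[48;2;106;87;25m🬂[38;2;107;88;25m[48;2;7;29;17m🬺[38;2;7;28;17m[48;2;6;25;16m🬎[38;2;7;28;17m[48;2;6;25;16m🬎[38;2;7;28;17m[48;2;6;25;16m🬎[0m
[38;2;5;23;15m[48;2;4;19;13m🬂[38;2;5;23;15m[48;2;4;19;13m🬂[38;2;5;23;15m[48;2;4;19;13m🬂[38;2;5;23;15m[48;2;4;19;13m🬂[38;2;106;87;25m[48;2;9;18;11m🬉[38;2;106;87;25m[48;2;4;18;13m🬎[38;2;106;87;25m[48;2;4;18;13m🬆[38;2;5;23;15m[48;2;4;19;13m🬂[38;2;5;23;15m[48;2;4;19;13m🬂[38;2;5;23;15m[48;2;4;19;13m🬂[0m
[38;2;4;16;12m[48;2;3;13;11m🬂[38;2;4;16;12m[48;2;3;13;11m🬂[38;2;4;16;12m[48;2;3;13;11m🬂[38;2;4;16;12m[48;2;3;13;11m🬂[38;2;4;16;12m[48;2;3;13;11m🬂[38;2;4;16;12m[48;2;3;13;11m🬂[38;2;4;16;12m[48;2;3;13;11m🬂[38;2;4;16;12m[48;2;3;13;11m🬂[38;2;4;16;12m[48;2;3;13;11m🬂[38;2;4;16;12m[48;2;3;13;11m🬂[0m
</frame>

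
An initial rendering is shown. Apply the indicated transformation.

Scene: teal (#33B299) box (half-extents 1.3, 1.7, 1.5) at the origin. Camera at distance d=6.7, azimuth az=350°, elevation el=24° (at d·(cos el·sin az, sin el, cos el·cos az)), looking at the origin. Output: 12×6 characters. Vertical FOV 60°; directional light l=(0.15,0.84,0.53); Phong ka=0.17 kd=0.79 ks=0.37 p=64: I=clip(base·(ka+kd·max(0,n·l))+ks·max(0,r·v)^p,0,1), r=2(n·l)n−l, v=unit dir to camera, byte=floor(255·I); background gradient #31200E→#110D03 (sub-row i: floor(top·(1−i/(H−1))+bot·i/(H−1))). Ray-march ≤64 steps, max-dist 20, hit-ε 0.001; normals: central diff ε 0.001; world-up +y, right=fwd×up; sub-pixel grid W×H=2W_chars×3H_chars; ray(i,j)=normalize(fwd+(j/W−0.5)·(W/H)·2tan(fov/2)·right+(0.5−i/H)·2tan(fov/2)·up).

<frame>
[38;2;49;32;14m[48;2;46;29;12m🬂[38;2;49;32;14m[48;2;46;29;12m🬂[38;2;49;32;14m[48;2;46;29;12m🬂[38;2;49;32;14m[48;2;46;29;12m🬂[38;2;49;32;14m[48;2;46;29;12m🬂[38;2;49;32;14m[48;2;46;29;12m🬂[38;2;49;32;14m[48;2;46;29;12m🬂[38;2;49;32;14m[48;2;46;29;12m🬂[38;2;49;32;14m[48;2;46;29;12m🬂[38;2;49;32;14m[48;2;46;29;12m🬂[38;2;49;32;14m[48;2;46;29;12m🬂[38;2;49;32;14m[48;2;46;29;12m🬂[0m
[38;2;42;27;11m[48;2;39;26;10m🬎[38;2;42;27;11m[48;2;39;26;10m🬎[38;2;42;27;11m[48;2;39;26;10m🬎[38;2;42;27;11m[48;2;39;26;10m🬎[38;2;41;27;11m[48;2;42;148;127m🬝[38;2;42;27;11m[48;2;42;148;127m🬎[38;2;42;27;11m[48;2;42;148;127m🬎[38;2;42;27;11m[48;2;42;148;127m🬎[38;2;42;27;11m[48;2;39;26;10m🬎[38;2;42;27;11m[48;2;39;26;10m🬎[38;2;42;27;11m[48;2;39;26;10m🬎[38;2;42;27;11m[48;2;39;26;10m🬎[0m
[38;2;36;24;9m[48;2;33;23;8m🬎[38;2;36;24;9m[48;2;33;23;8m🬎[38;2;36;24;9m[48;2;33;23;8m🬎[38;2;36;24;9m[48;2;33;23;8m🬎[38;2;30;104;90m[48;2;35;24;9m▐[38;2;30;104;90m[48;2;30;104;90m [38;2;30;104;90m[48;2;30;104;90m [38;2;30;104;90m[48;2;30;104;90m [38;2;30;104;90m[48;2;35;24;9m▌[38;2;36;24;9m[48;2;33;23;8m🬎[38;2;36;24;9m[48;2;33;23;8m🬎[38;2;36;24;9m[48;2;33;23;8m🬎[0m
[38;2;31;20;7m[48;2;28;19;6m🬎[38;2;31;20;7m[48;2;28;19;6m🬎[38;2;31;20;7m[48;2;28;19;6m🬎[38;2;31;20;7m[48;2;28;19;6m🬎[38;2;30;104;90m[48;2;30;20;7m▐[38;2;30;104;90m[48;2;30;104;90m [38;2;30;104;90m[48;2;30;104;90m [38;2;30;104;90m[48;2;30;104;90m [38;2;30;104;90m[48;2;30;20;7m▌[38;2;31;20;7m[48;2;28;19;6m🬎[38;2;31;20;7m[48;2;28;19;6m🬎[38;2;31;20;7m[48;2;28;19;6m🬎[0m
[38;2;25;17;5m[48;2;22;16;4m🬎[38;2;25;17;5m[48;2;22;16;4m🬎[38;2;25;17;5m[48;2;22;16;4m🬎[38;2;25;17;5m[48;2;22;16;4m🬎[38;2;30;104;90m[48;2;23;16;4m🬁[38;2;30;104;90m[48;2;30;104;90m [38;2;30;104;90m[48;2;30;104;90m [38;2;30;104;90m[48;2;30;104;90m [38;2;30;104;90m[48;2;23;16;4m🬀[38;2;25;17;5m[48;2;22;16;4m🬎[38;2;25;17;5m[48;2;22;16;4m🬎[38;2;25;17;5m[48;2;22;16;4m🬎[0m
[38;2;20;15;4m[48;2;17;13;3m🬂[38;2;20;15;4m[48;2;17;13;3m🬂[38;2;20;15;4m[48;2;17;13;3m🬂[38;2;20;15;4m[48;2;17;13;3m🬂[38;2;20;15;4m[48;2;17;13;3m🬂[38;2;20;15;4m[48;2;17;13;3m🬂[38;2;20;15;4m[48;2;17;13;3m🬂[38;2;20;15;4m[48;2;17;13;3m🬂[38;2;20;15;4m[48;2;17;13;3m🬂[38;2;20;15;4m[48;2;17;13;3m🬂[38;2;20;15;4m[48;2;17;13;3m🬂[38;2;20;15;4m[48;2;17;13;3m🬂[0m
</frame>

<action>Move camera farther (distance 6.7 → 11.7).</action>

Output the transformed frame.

<frame>
[38;2;49;32;14m[48;2;46;29;12m🬂[38;2;49;32;14m[48;2;46;29;12m🬂[38;2;49;32;14m[48;2;46;29;12m🬂[38;2;49;32;14m[48;2;46;29;12m🬂[38;2;49;32;14m[48;2;46;29;12m🬂[38;2;49;32;14m[48;2;46;29;12m🬂[38;2;49;32;14m[48;2;46;29;12m🬂[38;2;49;32;14m[48;2;46;29;12m🬂[38;2;49;32;14m[48;2;46;29;12m🬂[38;2;49;32;14m[48;2;46;29;12m🬂[38;2;49;32;14m[48;2;46;29;12m🬂[38;2;49;32;14m[48;2;46;29;12m🬂[0m
[38;2;42;27;11m[48;2;39;26;10m🬎[38;2;42;27;11m[48;2;39;26;10m🬎[38;2;42;27;11m[48;2;39;26;10m🬎[38;2;42;27;11m[48;2;39;26;10m🬎[38;2;42;27;11m[48;2;39;26;10m🬎[38;2;42;27;11m[48;2;39;26;10m🬎[38;2;42;27;11m[48;2;39;26;10m🬎[38;2;42;27;11m[48;2;39;26;10m🬎[38;2;42;27;11m[48;2;39;26;10m🬎[38;2;42;27;11m[48;2;39;26;10m🬎[38;2;42;27;11m[48;2;39;26;10m🬎[38;2;42;27;11m[48;2;39;26;10m🬎[0m
[38;2;36;24;9m[48;2;33;23;8m🬎[38;2;36;24;9m[48;2;33;23;8m🬎[38;2;36;24;9m[48;2;33;23;8m🬎[38;2;36;24;9m[48;2;33;23;8m🬎[38;2;36;24;9m[48;2;33;23;8m🬎[38;2;36;126;108m[48;2;35;24;9m🬦[38;2;37;25;10m[48;2;36;126;108m🬂[38;2;36;126;108m[48;2;35;24;9m🬓[38;2;36;24;9m[48;2;33;23;8m🬎[38;2;36;24;9m[48;2;33;23;8m🬎[38;2;36;24;9m[48;2;33;23;8m🬎[38;2;36;24;9m[48;2;33;23;8m🬎[0m
[38;2;31;20;7m[48;2;28;19;6m🬎[38;2;31;20;7m[48;2;28;19;6m🬎[38;2;31;20;7m[48;2;28;19;6m🬎[38;2;31;20;7m[48;2;28;19;6m🬎[38;2;31;20;7m[48;2;28;19;6m🬎[38;2;30;104;90m[48;2;30;20;7m▐[38;2;30;104;90m[48;2;30;104;90m [38;2;30;104;90m[48;2;30;20;7m▌[38;2;31;20;7m[48;2;28;19;6m🬎[38;2;31;20;7m[48;2;28;19;6m🬎[38;2;31;20;7m[48;2;28;19;6m🬎[38;2;31;20;7m[48;2;28;19;6m🬎[0m
[38;2;25;17;5m[48;2;22;16;4m🬎[38;2;25;17;5m[48;2;22;16;4m🬎[38;2;25;17;5m[48;2;22;16;4m🬎[38;2;25;17;5m[48;2;22;16;4m🬎[38;2;25;17;5m[48;2;22;16;4m🬎[38;2;30;104;90m[48;2;23;16;4m🬁[38;2;30;104;90m[48;2;23;16;4m🬀[38;2;25;17;5m[48;2;22;16;4m🬎[38;2;25;17;5m[48;2;22;16;4m🬎[38;2;25;17;5m[48;2;22;16;4m🬎[38;2;25;17;5m[48;2;22;16;4m🬎[38;2;25;17;5m[48;2;22;16;4m🬎[0m
[38;2;20;15;4m[48;2;17;13;3m🬂[38;2;20;15;4m[48;2;17;13;3m🬂[38;2;20;15;4m[48;2;17;13;3m🬂[38;2;20;15;4m[48;2;17;13;3m🬂[38;2;20;15;4m[48;2;17;13;3m🬂[38;2;20;15;4m[48;2;17;13;3m🬂[38;2;20;15;4m[48;2;17;13;3m🬂[38;2;20;15;4m[48;2;17;13;3m🬂[38;2;20;15;4m[48;2;17;13;3m🬂[38;2;20;15;4m[48;2;17;13;3m🬂[38;2;20;15;4m[48;2;17;13;3m🬂[38;2;20;15;4m[48;2;17;13;3m🬂[0m
</frame>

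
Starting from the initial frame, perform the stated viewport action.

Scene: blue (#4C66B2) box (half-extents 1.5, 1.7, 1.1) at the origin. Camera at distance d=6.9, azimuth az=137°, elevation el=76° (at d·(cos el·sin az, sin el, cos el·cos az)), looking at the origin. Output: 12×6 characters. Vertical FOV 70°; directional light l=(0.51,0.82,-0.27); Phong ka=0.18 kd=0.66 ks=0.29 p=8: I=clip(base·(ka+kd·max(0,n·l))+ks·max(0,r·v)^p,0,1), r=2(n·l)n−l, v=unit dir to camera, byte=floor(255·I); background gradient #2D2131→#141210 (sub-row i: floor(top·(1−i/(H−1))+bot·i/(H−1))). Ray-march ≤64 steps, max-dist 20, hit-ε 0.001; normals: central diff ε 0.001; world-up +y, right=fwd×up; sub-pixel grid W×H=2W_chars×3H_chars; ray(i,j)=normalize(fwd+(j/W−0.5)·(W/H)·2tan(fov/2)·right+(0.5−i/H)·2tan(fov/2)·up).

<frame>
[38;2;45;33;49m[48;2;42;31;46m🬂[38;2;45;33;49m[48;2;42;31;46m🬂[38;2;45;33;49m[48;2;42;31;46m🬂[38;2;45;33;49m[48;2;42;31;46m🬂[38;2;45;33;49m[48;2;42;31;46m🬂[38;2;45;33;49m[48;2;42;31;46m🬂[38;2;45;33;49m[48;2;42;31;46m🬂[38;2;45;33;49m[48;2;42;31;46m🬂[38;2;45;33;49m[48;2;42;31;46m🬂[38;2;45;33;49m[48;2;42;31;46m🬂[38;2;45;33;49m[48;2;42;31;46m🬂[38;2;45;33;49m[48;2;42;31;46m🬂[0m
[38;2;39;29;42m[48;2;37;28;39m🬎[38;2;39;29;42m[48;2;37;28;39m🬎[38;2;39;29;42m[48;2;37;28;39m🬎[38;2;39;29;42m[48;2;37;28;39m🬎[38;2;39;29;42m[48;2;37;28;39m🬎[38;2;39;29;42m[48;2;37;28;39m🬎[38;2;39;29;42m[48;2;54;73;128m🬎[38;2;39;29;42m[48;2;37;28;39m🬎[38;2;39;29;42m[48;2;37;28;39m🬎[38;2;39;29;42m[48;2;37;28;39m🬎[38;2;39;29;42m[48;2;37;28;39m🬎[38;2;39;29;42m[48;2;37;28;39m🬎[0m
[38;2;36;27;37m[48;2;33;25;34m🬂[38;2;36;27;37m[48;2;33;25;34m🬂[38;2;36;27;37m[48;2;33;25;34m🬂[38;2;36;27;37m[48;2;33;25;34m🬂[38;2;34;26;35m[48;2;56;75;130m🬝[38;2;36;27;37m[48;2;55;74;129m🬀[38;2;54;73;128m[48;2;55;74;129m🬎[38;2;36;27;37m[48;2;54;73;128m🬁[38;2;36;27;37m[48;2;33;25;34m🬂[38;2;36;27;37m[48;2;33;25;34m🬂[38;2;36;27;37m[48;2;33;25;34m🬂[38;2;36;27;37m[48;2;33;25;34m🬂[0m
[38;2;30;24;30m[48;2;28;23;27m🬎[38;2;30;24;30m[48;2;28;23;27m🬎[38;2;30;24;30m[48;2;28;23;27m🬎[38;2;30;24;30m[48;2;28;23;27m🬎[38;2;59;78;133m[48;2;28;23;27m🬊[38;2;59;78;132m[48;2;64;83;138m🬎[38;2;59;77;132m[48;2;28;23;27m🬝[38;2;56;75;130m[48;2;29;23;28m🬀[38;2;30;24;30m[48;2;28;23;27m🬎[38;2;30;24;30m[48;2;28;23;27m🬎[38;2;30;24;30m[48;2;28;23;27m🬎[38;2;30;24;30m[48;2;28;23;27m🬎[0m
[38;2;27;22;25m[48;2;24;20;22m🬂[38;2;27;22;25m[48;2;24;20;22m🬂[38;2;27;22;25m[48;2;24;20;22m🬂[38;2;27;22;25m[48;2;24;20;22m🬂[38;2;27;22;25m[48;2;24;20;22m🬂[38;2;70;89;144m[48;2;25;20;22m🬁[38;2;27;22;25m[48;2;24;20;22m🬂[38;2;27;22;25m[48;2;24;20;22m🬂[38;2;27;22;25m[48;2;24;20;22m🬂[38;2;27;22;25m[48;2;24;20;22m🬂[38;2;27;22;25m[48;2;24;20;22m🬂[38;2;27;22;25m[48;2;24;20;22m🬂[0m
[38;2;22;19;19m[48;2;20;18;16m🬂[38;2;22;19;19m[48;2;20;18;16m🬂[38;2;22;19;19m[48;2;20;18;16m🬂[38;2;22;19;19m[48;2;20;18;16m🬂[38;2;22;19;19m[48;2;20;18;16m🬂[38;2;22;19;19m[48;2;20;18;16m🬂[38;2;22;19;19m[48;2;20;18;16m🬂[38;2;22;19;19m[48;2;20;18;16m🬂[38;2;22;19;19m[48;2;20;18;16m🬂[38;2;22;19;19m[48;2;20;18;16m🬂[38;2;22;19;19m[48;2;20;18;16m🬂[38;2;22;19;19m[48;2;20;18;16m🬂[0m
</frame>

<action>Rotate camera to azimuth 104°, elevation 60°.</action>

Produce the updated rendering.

<frame>
[38;2;45;33;49m[48;2;42;31;46m🬂[38;2;45;33;49m[48;2;42;31;46m🬂[38;2;45;33;49m[48;2;42;31;46m🬂[38;2;45;33;49m[48;2;42;31;46m🬂[38;2;45;33;49m[48;2;42;31;46m🬂[38;2;45;33;49m[48;2;42;31;46m🬂[38;2;45;33;49m[48;2;42;31;46m🬂[38;2;45;33;49m[48;2;42;31;46m🬂[38;2;45;33;49m[48;2;42;31;46m🬂[38;2;45;33;49m[48;2;42;31;46m🬂[38;2;45;33;49m[48;2;42;31;46m🬂[38;2;45;33;49m[48;2;42;31;46m🬂[0m
[38;2;39;29;42m[48;2;37;28;39m🬎[38;2;39;29;42m[48;2;37;28;39m🬎[38;2;39;29;42m[48;2;37;28;39m🬎[38;2;39;29;42m[48;2;37;28;39m🬎[38;2;39;29;42m[48;2;37;28;39m🬎[38;2;39;29;41m[48;2;54;73;128m🬝[38;2;39;29;42m[48;2;54;73;128m🬎[38;2;39;29;42m[48;2;54;73;128m🬎[38;2;39;29;42m[48;2;37;28;39m🬎[38;2;39;29;42m[48;2;37;28;39m🬎[38;2;39;29;42m[48;2;37;28;39m🬎[38;2;39;29;42m[48;2;37;28;39m🬎[0m
[38;2;36;27;37m[48;2;33;25;34m🬂[38;2;36;27;37m[48;2;33;25;34m🬂[38;2;36;27;37m[48;2;33;25;34m🬂[38;2;36;27;37m[48;2;33;25;34m🬂[38;2;34;26;35m[48;2;54;73;128m🬝[38;2;54;73;128m[48;2;54;73;128m [38;2;54;73;128m[48;2;54;73;128m [38;2;54;73;128m[48;2;34;26;35m▌[38;2;36;27;37m[48;2;33;25;34m🬂[38;2;36;27;37m[48;2;33;25;34m🬂[38;2;36;27;37m[48;2;33;25;34m🬂[38;2;36;27;37m[48;2;33;25;34m🬂[0m
[38;2;30;24;30m[48;2;28;23;27m🬎[38;2;30;24;30m[48;2;28;23;27m🬎[38;2;30;24;30m[48;2;28;23;27m🬎[38;2;30;24;30m[48;2;28;23;27m🬎[38;2;46;62;109m[48;2;29;23;28m🬉[38;2;39;52;91m[48;2;54;73;128m🬱[38;2;54;73;128m[48;2;39;52;91m🬎[38;2;54;73;128m[48;2;29;23;28m🬄[38;2;30;24;30m[48;2;28;23;27m🬎[38;2;30;24;30m[48;2;28;23;27m🬎[38;2;30;24;30m[48;2;28;23;27m🬎[38;2;30;24;30m[48;2;28;23;27m🬎[0m
[38;2;27;22;25m[48;2;24;20;22m🬂[38;2;27;22;25m[48;2;24;20;22m🬂[38;2;27;22;25m[48;2;24;20;22m🬂[38;2;27;22;25m[48;2;24;20;22m🬂[38;2;27;22;25m[48;2;24;20;22m🬂[38;2;39;52;91m[48;2;24;20;22m🬂[38;2;39;52;91m[48;2;24;20;22m🬂[38;2;27;22;25m[48;2;24;20;22m🬂[38;2;27;22;25m[48;2;24;20;22m🬂[38;2;27;22;25m[48;2;24;20;22m🬂[38;2;27;22;25m[48;2;24;20;22m🬂[38;2;27;22;25m[48;2;24;20;22m🬂[0m
[38;2;22;19;19m[48;2;20;18;16m🬂[38;2;22;19;19m[48;2;20;18;16m🬂[38;2;22;19;19m[48;2;20;18;16m🬂[38;2;22;19;19m[48;2;20;18;16m🬂[38;2;22;19;19m[48;2;20;18;16m🬂[38;2;22;19;19m[48;2;20;18;16m🬂[38;2;22;19;19m[48;2;20;18;16m🬂[38;2;22;19;19m[48;2;20;18;16m🬂[38;2;22;19;19m[48;2;20;18;16m🬂[38;2;22;19;19m[48;2;20;18;16m🬂[38;2;22;19;19m[48;2;20;18;16m🬂[38;2;22;19;19m[48;2;20;18;16m🬂[0m
</frame>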